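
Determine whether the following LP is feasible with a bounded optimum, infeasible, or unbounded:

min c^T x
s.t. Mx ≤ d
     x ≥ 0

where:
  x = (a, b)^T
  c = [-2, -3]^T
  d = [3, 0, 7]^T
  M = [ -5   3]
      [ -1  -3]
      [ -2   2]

Unbounded (objective can decrease without bound)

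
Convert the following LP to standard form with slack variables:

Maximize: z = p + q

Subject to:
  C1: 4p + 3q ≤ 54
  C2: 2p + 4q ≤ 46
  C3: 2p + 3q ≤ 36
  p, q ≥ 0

max z = p + q

s.t.
  4p + 3q + s1 = 54
  2p + 4q + s2 = 46
  2p + 3q + s3 = 36
  p, q, s1, s2, s3 ≥ 0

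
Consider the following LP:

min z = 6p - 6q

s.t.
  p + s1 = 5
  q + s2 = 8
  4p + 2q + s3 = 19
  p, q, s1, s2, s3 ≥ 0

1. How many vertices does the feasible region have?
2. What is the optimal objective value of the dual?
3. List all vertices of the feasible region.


1. 4
2. -48
3. (0, 0), (4.75, 0), (0.75, 8), (0, 8)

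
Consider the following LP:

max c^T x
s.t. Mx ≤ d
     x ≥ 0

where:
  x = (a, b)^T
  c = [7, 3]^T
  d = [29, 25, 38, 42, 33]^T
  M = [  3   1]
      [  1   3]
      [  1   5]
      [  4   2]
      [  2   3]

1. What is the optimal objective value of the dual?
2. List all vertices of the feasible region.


1. 71
2. (0, 0), (9.667, 0), (8, 5), (7.6, 5.8), (5.5, 6.5), (0, 7.6)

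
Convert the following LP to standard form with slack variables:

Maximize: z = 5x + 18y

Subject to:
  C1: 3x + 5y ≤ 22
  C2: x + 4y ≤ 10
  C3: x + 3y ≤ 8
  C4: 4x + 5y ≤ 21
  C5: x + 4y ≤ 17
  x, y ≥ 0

max z = 5x + 18y

s.t.
  3x + 5y + s1 = 22
  x + 4y + s2 = 10
  x + 3y + s3 = 8
  4x + 5y + s4 = 21
  x + 4y + s5 = 17
  x, y, s1, s2, s3, s4, s5 ≥ 0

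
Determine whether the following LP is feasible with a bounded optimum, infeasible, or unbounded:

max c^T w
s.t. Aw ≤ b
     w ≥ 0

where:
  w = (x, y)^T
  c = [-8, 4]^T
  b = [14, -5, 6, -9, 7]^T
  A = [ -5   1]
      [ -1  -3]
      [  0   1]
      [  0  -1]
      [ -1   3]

Infeasible (no feasible solution exists)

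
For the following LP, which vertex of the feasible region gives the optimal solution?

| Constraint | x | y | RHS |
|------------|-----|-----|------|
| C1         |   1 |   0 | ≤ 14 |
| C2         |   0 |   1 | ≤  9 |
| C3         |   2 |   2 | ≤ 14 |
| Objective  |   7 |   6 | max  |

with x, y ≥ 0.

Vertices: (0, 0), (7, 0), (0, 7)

Evaluate the objective at each vertex of the feasible region:
  z(0, 0) = 0
  z(7, 0) = 49  ←
  z(0, 7) = 42
The maximum is at x = 7, y = 0.

(7, 0)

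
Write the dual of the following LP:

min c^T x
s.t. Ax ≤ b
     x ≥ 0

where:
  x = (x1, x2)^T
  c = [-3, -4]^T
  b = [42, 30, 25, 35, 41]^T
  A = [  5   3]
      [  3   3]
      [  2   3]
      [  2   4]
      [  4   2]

Primal min cᵀx s.t. Ax ≤ b, x ≥ 0  →  Dual max −bᵀy s.t. Aᵀy ≥ −c, y ≥ 0.

Maximize: z = -42y1 - 30y2 - 25y3 - 35y4 - 41y5

Subject to:
  5y1 + 3y2 + 2y3 + 2y4 + 4y5 ≥ 3
  3y1 + 3y2 + 3y3 + 4y4 + 2y5 ≥ 4
  y1, y2, y3, y4, y5 ≥ 0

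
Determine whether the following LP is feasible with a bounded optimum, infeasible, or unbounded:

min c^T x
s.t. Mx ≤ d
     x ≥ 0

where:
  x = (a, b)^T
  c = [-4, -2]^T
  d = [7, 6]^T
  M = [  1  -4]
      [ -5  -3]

Unbounded (objective can decrease without bound)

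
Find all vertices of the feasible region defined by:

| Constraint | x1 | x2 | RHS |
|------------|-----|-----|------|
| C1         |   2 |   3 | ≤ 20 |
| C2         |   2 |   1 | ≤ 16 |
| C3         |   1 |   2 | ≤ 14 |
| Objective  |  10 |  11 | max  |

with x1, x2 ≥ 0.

(0, 0), (8, 0), (7, 2), (0, 6.667)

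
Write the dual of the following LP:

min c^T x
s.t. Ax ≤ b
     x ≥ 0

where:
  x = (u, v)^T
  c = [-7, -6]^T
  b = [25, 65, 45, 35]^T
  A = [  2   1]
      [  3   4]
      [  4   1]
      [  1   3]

Primal min cᵀx s.t. Ax ≤ b, x ≥ 0  →  Dual max −bᵀy s.t. Aᵀy ≥ −c, y ≥ 0.

Maximize: z = -25y1 - 65y2 - 45y3 - 35y4

Subject to:
  2y1 + 3y2 + 4y3 + y4 ≥ 7
  y1 + 4y2 + y3 + 3y4 ≥ 6
  y1, y2, y3, y4 ≥ 0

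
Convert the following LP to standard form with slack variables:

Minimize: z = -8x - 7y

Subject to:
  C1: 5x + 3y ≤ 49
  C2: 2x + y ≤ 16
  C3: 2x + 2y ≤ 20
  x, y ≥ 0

min z = -8x - 7y

s.t.
  5x + 3y + s1 = 49
  2x + y + s2 = 16
  2x + 2y + s3 = 20
  x, y, s1, s2, s3 ≥ 0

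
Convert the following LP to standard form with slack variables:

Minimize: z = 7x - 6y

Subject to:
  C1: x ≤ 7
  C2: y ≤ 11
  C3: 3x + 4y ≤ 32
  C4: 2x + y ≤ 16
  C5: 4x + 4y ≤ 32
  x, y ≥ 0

min z = 7x - 6y

s.t.
  x + s1 = 7
  y + s2 = 11
  3x + 4y + s3 = 32
  2x + y + s4 = 16
  4x + 4y + s5 = 32
  x, y, s1, s2, s3, s4, s5 ≥ 0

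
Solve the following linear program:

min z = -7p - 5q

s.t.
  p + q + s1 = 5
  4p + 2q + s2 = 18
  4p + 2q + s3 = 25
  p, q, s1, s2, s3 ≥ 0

Evaluate the objective at each vertex of the feasible region:
  z(0, 0) = 0
  z(4.5, 0) = -31.5
  z(4, 1) = -33  ←
  z(0, 5) = -25
The minimum is at p = 4, q = 1.

p = 4, q = 1, z = -33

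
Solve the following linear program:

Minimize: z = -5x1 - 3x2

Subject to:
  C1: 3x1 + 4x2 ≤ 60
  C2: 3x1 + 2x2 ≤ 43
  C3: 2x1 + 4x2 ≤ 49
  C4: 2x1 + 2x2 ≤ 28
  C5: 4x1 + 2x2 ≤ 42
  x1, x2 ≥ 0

Evaluate the objective at each vertex of the feasible region:
  z(0, 0) = 0
  z(10.5, 0) = -52.5
  z(7, 7) = -56  ←
  z(3.5, 10.5) = -49
  z(0, 12.25) = -36.75
The minimum is at x1 = 7, x2 = 7.

x1 = 7, x2 = 7, z = -56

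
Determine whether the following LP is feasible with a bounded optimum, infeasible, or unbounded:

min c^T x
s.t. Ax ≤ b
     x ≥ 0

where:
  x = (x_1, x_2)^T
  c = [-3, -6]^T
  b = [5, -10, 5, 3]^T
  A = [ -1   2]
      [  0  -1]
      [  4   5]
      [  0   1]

Infeasible (no feasible solution exists)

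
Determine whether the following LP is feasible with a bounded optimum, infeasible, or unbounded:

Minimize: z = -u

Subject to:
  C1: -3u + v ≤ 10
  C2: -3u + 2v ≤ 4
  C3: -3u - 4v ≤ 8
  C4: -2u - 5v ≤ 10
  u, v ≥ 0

Unbounded (objective can decrease without bound)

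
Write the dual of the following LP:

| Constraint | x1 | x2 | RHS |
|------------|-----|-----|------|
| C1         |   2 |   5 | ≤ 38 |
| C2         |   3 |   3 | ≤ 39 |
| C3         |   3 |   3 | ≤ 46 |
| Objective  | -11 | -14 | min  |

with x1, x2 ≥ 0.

Primal min cᵀx s.t. Ax ≤ b, x ≥ 0  →  Dual max −bᵀy s.t. Aᵀy ≥ −c, y ≥ 0.

Maximize: z = -38y1 - 39y2 - 46y3

Subject to:
  2y1 + 3y2 + 3y3 ≥ 11
  5y1 + 3y2 + 3y3 ≥ 14
  y1, y2, y3 ≥ 0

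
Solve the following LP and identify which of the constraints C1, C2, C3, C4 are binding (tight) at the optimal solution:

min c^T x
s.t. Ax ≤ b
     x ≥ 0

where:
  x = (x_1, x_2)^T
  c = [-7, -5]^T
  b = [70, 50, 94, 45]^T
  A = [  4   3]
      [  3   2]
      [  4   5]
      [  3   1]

At x_1 = 10, x_2 = 10, compute slack b - a·x for each constraint:
  C1: 70 − 70 = 0  (binding)
  C2: 50 − 50 = 0  (binding)
  C3: 94 − 90 = 4  (slack)
  C4: 45 − 40 = 5  (slack)

Optimal: x_1 = 10, x_2 = 10
Binding: C1, C2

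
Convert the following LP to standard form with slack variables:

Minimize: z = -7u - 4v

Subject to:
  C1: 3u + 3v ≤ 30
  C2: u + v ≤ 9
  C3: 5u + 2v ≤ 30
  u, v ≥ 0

min z = -7u - 4v

s.t.
  3u + 3v + s1 = 30
  u + v + s2 = 9
  5u + 2v + s3 = 30
  u, v, s1, s2, s3 ≥ 0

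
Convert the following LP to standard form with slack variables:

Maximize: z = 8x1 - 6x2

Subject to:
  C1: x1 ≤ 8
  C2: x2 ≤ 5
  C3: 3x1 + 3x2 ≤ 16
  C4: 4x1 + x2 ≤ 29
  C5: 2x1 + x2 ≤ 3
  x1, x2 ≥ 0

max z = 8x1 - 6x2

s.t.
  x1 + s1 = 8
  x2 + s2 = 5
  3x1 + 3x2 + s3 = 16
  4x1 + x2 + s4 = 29
  2x1 + x2 + s5 = 3
  x1, x2, s1, s2, s3, s4, s5 ≥ 0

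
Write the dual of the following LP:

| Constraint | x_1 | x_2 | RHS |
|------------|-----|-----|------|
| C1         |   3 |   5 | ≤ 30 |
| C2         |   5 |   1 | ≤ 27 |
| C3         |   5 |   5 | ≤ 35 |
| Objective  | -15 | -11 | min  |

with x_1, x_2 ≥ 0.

Primal min cᵀx s.t. Ax ≤ b, x ≥ 0  →  Dual max −bᵀy s.t. Aᵀy ≥ −c, y ≥ 0.

Maximize: z = -30y1 - 27y2 - 35y3

Subject to:
  3y1 + 5y2 + 5y3 ≥ 15
  5y1 + y2 + 5y3 ≥ 11
  y1, y2, y3 ≥ 0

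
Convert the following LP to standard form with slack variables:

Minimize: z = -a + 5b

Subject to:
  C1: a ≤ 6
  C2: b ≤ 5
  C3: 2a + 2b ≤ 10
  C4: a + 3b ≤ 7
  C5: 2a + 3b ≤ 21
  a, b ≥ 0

min z = -a + 5b

s.t.
  a + s1 = 6
  b + s2 = 5
  2a + 2b + s3 = 10
  a + 3b + s4 = 7
  2a + 3b + s5 = 21
  a, b, s1, s2, s3, s4, s5 ≥ 0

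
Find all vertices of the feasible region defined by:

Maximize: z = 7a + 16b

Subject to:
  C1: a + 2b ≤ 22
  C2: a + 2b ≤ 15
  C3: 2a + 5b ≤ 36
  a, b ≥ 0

(0, 0), (15, 0), (3, 6), (0, 7.2)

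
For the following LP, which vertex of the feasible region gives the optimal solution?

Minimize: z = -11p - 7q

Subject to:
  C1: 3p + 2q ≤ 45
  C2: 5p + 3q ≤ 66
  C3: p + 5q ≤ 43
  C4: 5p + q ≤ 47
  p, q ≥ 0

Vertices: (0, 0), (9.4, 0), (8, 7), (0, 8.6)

Evaluate the objective at each vertex of the feasible region:
  z(0, 0) = 0
  z(9.4, 0) = -103.4
  z(8, 7) = -137  ←
  z(0, 8.6) = -60.2
The minimum is at p = 8, q = 7.

(8, 7)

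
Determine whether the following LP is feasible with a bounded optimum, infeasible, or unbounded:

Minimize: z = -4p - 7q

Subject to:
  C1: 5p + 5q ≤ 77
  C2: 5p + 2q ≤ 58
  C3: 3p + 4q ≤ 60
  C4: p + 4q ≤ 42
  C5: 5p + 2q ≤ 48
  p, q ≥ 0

Feasible with a bounded optimal solution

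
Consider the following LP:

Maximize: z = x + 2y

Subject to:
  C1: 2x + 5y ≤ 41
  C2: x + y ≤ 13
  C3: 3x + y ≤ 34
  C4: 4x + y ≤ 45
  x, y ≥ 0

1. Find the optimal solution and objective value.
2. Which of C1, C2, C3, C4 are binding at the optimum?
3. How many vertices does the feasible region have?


1. x = 8, y = 5, z = 18
2. C1, C2
3. 6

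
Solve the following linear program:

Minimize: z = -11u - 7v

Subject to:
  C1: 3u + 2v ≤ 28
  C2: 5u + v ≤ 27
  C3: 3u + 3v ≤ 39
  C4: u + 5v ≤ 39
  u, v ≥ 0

Evaluate the objective at each vertex of the feasible region:
  z(0, 0) = 0
  z(5.4, 0) = -59.4
  z(4, 7) = -93  ←
  z(0, 7.8) = -54.6
The minimum is at u = 4, v = 7.

u = 4, v = 7, z = -93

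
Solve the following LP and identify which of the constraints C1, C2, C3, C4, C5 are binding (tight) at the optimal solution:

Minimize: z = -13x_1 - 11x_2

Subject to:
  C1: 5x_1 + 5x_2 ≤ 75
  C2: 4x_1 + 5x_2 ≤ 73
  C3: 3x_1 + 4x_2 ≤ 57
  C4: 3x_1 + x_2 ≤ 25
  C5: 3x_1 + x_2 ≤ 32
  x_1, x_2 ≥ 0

At x_1 = 5, x_2 = 10, compute slack b - a·x for each constraint:
  C1: 75 − 75 = 0  (binding)
  C2: 73 − 70 = 3  (slack)
  C3: 57 − 55 = 2  (slack)
  C4: 25 − 25 = 0  (binding)
  C5: 32 − 25 = 7  (slack)

Optimal: x_1 = 5, x_2 = 10
Binding: C1, C4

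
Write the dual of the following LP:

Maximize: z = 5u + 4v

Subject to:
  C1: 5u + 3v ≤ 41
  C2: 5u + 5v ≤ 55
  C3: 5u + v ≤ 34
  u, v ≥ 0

Primal max cᵀx s.t. Ax ≤ b, x ≥ 0  →  Dual min bᵀy s.t. Aᵀy ≥ c, y ≥ 0.

Minimize: z = 41y1 + 55y2 + 34y3

Subject to:
  5y1 + 5y2 + 5y3 ≥ 5
  3y1 + 5y2 + y3 ≥ 4
  y1, y2, y3 ≥ 0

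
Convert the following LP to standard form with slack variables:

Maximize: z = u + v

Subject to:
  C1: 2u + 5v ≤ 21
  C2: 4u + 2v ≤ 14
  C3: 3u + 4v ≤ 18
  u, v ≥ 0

max z = u + v

s.t.
  2u + 5v + s1 = 21
  4u + 2v + s2 = 14
  3u + 4v + s3 = 18
  u, v, s1, s2, s3 ≥ 0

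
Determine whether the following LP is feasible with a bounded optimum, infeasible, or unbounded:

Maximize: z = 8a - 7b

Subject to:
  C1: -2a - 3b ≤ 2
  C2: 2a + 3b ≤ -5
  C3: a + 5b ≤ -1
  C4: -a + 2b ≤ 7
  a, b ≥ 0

Infeasible (no feasible solution exists)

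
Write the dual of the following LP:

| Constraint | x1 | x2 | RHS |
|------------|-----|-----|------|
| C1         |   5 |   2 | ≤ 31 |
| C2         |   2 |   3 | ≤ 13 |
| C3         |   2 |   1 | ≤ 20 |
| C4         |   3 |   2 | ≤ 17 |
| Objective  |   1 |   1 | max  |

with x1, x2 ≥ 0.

Primal max cᵀx s.t. Ax ≤ b, x ≥ 0  →  Dual min bᵀy s.t. Aᵀy ≥ c, y ≥ 0.

Minimize: z = 31y1 + 13y2 + 20y3 + 17y4

Subject to:
  5y1 + 2y2 + 2y3 + 3y4 ≥ 1
  2y1 + 3y2 + y3 + 2y4 ≥ 1
  y1, y2, y3, y4 ≥ 0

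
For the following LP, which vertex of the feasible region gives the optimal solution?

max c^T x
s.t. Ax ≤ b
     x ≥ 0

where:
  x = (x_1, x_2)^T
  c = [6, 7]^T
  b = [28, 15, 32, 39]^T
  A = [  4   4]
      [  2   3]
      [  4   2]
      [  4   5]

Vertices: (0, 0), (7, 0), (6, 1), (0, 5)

Evaluate the objective at each vertex of the feasible region:
  z(0, 0) = 0
  z(7, 0) = 42
  z(6, 1) = 43  ←
  z(0, 5) = 35
The maximum is at x_1 = 6, x_2 = 1.

(6, 1)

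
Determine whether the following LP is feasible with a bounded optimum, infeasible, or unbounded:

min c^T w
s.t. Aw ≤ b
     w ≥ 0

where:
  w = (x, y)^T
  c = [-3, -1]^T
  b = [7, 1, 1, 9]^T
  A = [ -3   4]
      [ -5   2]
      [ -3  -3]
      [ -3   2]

Unbounded (objective can decrease without bound)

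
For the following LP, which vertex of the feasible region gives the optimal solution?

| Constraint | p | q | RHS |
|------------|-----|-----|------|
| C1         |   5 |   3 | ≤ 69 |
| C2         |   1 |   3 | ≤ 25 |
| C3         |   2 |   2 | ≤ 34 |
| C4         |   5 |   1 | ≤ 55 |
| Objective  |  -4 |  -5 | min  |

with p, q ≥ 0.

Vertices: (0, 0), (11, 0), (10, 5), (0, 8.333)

Evaluate the objective at each vertex of the feasible region:
  z(0, 0) = 0
  z(11, 0) = -44
  z(10, 5) = -65  ←
  z(0, 8.333) = -41.67
The minimum is at p = 10, q = 5.

(10, 5)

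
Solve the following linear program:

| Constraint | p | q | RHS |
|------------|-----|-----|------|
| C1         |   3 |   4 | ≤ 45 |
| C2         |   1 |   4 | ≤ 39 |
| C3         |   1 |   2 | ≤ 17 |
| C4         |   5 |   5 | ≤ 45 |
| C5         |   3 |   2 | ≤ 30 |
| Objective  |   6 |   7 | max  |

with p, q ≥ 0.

Evaluate the objective at each vertex of the feasible region:
  z(0, 0) = 0
  z(9, 0) = 54
  z(1, 8) = 62  ←
  z(0, 8.5) = 59.5
The maximum is at p = 1, q = 8.

p = 1, q = 8, z = 62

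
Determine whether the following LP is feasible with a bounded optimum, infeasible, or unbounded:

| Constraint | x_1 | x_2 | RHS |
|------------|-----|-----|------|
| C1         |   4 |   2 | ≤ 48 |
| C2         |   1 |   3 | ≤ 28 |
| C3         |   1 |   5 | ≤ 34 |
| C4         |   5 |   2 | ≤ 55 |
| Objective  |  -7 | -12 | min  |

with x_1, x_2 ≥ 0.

Feasible with a bounded optimal solution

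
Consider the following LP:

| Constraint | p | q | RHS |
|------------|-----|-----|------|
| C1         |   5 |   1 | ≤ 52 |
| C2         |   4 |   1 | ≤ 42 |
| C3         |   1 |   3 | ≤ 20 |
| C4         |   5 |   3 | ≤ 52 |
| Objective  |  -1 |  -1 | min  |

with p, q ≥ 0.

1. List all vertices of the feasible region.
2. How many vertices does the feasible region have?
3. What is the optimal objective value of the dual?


1. (0, 0), (10.4, 0), (8, 4), (0, 6.667)
2. 4
3. -12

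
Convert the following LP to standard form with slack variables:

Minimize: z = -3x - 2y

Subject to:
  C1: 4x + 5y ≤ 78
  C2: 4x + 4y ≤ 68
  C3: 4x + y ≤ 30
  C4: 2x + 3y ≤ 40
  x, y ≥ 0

min z = -3x - 2y

s.t.
  4x + 5y + s1 = 78
  4x + 4y + s2 = 68
  4x + y + s3 = 30
  2x + 3y + s4 = 40
  x, y, s1, s2, s3, s4 ≥ 0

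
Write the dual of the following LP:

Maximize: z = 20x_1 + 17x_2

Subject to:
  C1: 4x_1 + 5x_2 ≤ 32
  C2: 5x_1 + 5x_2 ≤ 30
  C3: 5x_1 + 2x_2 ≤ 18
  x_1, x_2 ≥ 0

Primal max cᵀx s.t. Ax ≤ b, x ≥ 0  →  Dual min bᵀy s.t. Aᵀy ≥ c, y ≥ 0.

Minimize: z = 32y1 + 30y2 + 18y3

Subject to:
  4y1 + 5y2 + 5y3 ≥ 20
  5y1 + 5y2 + 2y3 ≥ 17
  y1, y2, y3 ≥ 0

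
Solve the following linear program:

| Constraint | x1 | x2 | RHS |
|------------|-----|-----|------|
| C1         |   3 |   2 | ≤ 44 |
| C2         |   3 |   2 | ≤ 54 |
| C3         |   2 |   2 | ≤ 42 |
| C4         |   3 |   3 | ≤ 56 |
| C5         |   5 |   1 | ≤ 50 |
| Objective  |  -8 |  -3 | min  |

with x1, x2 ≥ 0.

Evaluate the objective at each vertex of the feasible region:
  z(0, 0) = 0
  z(10, 0) = -80
  z(8, 10) = -94  ←
  z(6.667, 12) = -89.33
  z(0, 18.67) = -56
The minimum is at x1 = 8, x2 = 10.

x1 = 8, x2 = 10, z = -94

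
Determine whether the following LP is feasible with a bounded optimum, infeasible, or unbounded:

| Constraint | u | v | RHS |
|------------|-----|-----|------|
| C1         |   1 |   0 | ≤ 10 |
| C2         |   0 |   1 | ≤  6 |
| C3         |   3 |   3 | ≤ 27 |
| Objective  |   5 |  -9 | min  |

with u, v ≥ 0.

Feasible with a bounded optimal solution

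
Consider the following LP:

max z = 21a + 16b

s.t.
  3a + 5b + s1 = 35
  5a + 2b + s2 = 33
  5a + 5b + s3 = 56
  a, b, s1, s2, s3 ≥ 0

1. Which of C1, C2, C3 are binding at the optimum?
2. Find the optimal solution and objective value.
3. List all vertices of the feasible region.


1. C1, C2
2. a = 5, b = 4, z = 169
3. (0, 0), (6.6, 0), (5, 4), (0, 7)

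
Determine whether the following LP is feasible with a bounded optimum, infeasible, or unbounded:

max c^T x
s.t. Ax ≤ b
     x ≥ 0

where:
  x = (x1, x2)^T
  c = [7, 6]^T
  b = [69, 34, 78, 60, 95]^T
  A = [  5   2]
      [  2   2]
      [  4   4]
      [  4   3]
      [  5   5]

Feasible with a bounded optimal solution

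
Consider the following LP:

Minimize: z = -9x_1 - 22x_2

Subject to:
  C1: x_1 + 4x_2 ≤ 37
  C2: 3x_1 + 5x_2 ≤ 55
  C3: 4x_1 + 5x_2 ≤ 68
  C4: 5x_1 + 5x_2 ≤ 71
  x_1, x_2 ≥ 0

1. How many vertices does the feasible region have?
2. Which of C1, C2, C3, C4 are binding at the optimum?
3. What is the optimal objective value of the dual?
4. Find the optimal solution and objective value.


1. 5
2. C1, C2
3. -221
4. x_1 = 5, x_2 = 8, z = -221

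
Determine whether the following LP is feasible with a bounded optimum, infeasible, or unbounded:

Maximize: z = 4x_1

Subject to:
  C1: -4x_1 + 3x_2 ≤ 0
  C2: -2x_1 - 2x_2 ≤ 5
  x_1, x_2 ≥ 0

Unbounded (objective can increase without bound)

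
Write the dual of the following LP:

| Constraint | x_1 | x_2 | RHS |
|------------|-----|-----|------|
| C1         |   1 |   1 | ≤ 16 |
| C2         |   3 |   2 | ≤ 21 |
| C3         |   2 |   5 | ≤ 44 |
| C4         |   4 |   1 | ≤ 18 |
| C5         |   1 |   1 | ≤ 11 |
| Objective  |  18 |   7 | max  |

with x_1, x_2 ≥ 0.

Primal max cᵀx s.t. Ax ≤ b, x ≥ 0  →  Dual min bᵀy s.t. Aᵀy ≥ c, y ≥ 0.

Minimize: z = 16y1 + 21y2 + 44y3 + 18y4 + 11y5

Subject to:
  y1 + 3y2 + 2y3 + 4y4 + y5 ≥ 18
  y1 + 2y2 + 5y3 + y4 + y5 ≥ 7
  y1, y2, y3, y4, y5 ≥ 0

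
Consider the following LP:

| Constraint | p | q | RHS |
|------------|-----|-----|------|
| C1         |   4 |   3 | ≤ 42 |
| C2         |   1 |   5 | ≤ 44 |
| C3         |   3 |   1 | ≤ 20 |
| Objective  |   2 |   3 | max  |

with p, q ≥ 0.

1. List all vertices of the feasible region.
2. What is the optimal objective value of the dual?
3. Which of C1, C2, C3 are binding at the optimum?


1. (0, 0), (6.667, 0), (4, 8), (0, 8.8)
2. 32
3. C2, C3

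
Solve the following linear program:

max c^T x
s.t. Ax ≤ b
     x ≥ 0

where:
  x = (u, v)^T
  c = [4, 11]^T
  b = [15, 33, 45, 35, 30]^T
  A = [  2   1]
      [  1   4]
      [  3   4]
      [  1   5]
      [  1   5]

Evaluate the objective at each vertex of the feasible region:
  z(0, 0) = 0
  z(7.5, 0) = 30
  z(5, 5) = 75  ←
  z(0, 6) = 66
The maximum is at u = 5, v = 5.

u = 5, v = 5, z = 75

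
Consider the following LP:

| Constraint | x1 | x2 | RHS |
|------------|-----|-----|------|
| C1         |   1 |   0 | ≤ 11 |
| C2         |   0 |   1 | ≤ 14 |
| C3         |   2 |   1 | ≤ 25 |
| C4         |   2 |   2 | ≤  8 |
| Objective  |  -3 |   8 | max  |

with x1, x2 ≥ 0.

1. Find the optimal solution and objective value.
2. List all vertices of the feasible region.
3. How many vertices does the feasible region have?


1. x1 = 0, x2 = 4, z = 32
2. (0, 0), (4, 0), (0, 4)
3. 3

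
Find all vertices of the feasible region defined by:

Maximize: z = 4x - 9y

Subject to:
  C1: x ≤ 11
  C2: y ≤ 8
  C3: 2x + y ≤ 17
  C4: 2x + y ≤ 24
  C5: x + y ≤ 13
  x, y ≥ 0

(0, 0), (8.5, 0), (4.5, 8), (0, 8)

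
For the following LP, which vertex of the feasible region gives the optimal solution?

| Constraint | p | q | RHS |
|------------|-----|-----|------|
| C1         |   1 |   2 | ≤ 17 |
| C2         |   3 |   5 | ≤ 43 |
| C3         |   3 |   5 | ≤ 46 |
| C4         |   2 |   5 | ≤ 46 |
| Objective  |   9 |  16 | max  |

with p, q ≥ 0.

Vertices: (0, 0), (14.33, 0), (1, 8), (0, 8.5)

Evaluate the objective at each vertex of the feasible region:
  z(0, 0) = 0
  z(14.33, 0) = 129
  z(1, 8) = 137  ←
  z(0, 8.5) = 136
The maximum is at p = 1, q = 8.

(1, 8)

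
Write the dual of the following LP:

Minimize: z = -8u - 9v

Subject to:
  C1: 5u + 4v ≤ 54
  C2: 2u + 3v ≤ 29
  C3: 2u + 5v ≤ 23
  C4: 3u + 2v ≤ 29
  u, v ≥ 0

Primal min cᵀx s.t. Ax ≤ b, x ≥ 0  →  Dual max −bᵀy s.t. Aᵀy ≥ −c, y ≥ 0.

Maximize: z = -54y1 - 29y2 - 23y3 - 29y4

Subject to:
  5y1 + 2y2 + 2y3 + 3y4 ≥ 8
  4y1 + 3y2 + 5y3 + 2y4 ≥ 9
  y1, y2, y3, y4 ≥ 0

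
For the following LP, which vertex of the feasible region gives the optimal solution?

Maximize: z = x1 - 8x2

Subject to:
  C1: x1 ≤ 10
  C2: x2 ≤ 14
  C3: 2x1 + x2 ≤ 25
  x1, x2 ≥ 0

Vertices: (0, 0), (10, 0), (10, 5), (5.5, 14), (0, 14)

Evaluate the objective at each vertex of the feasible region:
  z(0, 0) = 0
  z(10, 0) = 10  ←
  z(10, 5) = -30
  z(5.5, 14) = -106.5
  z(0, 14) = -112
The maximum is at x1 = 10, x2 = 0.

(10, 0)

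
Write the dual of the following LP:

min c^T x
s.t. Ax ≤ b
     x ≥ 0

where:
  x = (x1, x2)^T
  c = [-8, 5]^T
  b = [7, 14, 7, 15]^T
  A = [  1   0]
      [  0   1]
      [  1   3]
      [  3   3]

Primal min cᵀx s.t. Ax ≤ b, x ≥ 0  →  Dual max −bᵀy s.t. Aᵀy ≥ −c, y ≥ 0.

Maximize: z = -7y1 - 14y2 - 7y3 - 15y4

Subject to:
  y1 + y3 + 3y4 ≥ 8
  y2 + 3y3 + 3y4 ≥ -5
  y1, y2, y3, y4 ≥ 0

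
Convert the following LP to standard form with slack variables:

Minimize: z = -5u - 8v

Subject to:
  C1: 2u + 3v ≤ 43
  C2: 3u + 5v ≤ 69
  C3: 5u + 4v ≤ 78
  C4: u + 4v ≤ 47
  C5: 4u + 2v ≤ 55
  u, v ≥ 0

min z = -5u - 8v

s.t.
  2u + 3v + s1 = 43
  3u + 5v + s2 = 69
  5u + 4v + s3 = 78
  u + 4v + s4 = 47
  4u + 2v + s5 = 55
  u, v, s1, s2, s3, s4, s5 ≥ 0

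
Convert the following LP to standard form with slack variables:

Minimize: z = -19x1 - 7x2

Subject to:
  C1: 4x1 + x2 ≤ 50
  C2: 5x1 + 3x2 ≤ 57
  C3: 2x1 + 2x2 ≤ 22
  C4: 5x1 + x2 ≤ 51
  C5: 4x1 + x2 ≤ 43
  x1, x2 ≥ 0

min z = -19x1 - 7x2

s.t.
  4x1 + x2 + s1 = 50
  5x1 + 3x2 + s2 = 57
  2x1 + 2x2 + s3 = 22
  5x1 + x2 + s4 = 51
  4x1 + x2 + s5 = 43
  x1, x2, s1, s2, s3, s4, s5 ≥ 0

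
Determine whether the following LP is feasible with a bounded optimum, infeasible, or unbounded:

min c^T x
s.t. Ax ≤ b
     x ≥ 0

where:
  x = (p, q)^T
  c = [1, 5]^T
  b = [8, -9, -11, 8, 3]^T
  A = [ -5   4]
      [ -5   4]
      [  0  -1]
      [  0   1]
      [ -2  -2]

Infeasible (no feasible solution exists)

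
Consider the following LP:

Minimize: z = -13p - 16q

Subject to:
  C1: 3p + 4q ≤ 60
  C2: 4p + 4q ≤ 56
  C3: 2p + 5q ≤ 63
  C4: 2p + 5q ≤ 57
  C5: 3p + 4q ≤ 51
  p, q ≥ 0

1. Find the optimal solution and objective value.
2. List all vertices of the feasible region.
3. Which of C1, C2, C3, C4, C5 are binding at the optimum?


1. p = 5, q = 9, z = -209
2. (0, 0), (14, 0), (5, 9), (3.857, 9.857), (0, 11.4)
3. C2, C5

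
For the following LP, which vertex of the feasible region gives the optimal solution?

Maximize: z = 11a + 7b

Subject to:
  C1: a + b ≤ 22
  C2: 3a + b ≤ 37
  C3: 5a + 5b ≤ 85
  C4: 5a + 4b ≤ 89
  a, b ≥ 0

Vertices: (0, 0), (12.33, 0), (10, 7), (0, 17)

Evaluate the objective at each vertex of the feasible region:
  z(0, 0) = 0
  z(12.33, 0) = 135.7
  z(10, 7) = 159  ←
  z(0, 17) = 119
The maximum is at a = 10, b = 7.

(10, 7)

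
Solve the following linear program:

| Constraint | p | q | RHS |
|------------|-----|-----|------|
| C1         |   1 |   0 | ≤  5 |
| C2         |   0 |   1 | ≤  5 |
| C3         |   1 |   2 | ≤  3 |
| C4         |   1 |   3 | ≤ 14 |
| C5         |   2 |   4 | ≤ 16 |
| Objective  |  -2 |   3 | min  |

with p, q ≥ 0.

Evaluate the objective at each vertex of the feasible region:
  z(0, 0) = 0
  z(3, 0) = -6  ←
  z(0, 1.5) = 4.5
The minimum is at p = 3, q = 0.

p = 3, q = 0, z = -6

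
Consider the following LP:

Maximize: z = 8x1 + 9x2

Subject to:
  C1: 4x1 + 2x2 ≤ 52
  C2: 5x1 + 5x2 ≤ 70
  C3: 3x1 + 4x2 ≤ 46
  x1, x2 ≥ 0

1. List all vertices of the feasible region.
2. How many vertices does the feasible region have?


1. (0, 0), (13, 0), (12, 2), (10, 4), (0, 11.5)
2. 5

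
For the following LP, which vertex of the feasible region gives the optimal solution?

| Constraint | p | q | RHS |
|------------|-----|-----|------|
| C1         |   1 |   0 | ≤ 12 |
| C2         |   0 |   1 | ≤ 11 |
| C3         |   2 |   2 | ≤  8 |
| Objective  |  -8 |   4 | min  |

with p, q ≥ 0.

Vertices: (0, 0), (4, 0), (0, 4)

Evaluate the objective at each vertex of the feasible region:
  z(0, 0) = 0
  z(4, 0) = -32  ←
  z(0, 4) = 16
The minimum is at p = 4, q = 0.

(4, 0)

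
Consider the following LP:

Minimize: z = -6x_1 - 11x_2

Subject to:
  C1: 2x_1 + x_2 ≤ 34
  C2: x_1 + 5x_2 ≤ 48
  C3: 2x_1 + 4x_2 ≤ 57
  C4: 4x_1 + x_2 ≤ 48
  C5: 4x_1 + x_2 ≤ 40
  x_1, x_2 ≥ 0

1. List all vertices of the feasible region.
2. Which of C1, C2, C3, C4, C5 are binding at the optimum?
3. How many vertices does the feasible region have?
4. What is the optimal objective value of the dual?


1. (0, 0), (10, 0), (8, 8), (0, 9.6)
2. C2, C5
3. 4
4. -136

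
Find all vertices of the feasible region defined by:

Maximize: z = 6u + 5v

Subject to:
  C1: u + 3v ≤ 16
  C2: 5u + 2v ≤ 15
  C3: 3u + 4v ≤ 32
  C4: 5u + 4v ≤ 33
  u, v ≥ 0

(0, 0), (3, 0), (1, 5), (0, 5.333)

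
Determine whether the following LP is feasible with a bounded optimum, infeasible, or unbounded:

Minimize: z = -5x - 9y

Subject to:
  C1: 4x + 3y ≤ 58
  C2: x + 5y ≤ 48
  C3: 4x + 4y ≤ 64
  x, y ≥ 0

Feasible with a bounded optimal solution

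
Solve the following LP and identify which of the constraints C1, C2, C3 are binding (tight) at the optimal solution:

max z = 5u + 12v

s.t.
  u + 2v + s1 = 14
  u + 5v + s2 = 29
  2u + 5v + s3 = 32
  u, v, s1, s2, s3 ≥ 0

At u = 6, v = 4, compute slack b - a·x for each constraint:
  C1: 14 − 14 = 0  (binding)
  C2: 29 − 26 = 3  (slack)
  C3: 32 − 32 = 0  (binding)

Optimal: u = 6, v = 4
Binding: C1, C3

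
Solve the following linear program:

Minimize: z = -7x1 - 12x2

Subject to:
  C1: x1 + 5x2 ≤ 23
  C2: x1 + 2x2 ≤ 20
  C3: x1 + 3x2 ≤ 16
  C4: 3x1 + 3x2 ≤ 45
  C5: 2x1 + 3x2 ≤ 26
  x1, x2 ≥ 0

Evaluate the objective at each vertex of the feasible region:
  z(0, 0) = 0
  z(13, 0) = -91
  z(10, 2) = -94  ←
  z(5.5, 3.5) = -80.5
  z(0, 4.6) = -55.2
The minimum is at x1 = 10, x2 = 2.

x1 = 10, x2 = 2, z = -94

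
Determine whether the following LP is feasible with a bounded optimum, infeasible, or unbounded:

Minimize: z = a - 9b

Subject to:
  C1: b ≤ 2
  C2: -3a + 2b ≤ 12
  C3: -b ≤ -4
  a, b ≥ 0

Infeasible (no feasible solution exists)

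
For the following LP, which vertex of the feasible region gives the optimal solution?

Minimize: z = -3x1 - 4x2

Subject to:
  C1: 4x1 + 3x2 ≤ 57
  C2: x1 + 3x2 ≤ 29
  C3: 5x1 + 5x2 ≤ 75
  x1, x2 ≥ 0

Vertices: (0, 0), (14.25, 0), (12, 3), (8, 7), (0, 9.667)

Evaluate the objective at each vertex of the feasible region:
  z(0, 0) = 0
  z(14.25, 0) = -42.75
  z(12, 3) = -48
  z(8, 7) = -52  ←
  z(0, 9.667) = -38.67
The minimum is at x1 = 8, x2 = 7.

(8, 7)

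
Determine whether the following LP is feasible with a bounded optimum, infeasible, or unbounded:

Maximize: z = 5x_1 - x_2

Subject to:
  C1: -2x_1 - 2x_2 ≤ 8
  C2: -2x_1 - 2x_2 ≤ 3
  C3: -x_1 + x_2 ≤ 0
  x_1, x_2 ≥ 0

Unbounded (objective can increase without bound)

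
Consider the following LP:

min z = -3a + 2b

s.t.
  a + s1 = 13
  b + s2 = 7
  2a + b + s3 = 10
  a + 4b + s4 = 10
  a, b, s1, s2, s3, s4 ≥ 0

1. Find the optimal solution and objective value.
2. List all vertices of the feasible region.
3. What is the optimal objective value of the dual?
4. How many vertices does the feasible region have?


1. a = 5, b = 0, z = -15
2. (0, 0), (5, 0), (4.286, 1.429), (0, 2.5)
3. -15
4. 4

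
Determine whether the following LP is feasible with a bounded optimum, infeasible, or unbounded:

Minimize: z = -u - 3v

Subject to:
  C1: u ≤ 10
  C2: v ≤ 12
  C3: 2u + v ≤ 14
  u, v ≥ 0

Feasible with a bounded optimal solution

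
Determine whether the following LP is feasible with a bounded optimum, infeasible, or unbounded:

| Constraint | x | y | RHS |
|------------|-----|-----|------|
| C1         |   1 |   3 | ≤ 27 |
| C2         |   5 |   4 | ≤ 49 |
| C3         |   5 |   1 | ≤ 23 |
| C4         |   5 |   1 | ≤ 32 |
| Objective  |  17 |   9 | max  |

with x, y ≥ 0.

Feasible with a bounded optimal solution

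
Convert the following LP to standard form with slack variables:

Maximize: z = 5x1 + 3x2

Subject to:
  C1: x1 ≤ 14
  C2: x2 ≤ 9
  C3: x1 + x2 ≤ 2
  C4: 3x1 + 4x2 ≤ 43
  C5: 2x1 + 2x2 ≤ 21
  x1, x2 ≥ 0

max z = 5x1 + 3x2

s.t.
  x1 + s1 = 14
  x2 + s2 = 9
  x1 + x2 + s3 = 2
  3x1 + 4x2 + s4 = 43
  2x1 + 2x2 + s5 = 21
  x1, x2, s1, s2, s3, s4, s5 ≥ 0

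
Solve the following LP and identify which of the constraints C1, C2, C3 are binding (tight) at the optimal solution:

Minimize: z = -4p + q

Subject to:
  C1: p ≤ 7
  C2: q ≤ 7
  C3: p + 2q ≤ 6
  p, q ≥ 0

At p = 6, q = 0, compute slack b - a·x for each constraint:
  C1: 7 − 6 = 1  (slack)
  C2: 7 − 0 = 7  (slack)
  C3: 6 − 6 = 0  (binding)

Optimal: p = 6, q = 0
Binding: C3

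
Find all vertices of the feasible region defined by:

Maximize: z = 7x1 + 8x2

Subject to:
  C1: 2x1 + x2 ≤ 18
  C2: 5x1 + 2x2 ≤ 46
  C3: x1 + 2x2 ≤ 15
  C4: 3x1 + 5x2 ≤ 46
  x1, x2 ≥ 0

(0, 0), (9, 0), (7, 4), (0, 7.5)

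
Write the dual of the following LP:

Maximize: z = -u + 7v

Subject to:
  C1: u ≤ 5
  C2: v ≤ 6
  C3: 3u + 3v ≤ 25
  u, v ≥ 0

Primal max cᵀx s.t. Ax ≤ b, x ≥ 0  →  Dual min bᵀy s.t. Aᵀy ≥ c, y ≥ 0.

Minimize: z = 5y1 + 6y2 + 25y3

Subject to:
  y1 + 3y3 ≥ -1
  y2 + 3y3 ≥ 7
  y1, y2, y3 ≥ 0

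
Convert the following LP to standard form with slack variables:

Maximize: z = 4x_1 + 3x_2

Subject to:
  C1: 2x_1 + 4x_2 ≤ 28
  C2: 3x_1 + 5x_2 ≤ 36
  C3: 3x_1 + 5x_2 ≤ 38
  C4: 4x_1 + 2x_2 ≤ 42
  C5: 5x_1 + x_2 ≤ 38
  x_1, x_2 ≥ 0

max z = 4x_1 + 3x_2

s.t.
  2x_1 + 4x_2 + s1 = 28
  3x_1 + 5x_2 + s2 = 36
  3x_1 + 5x_2 + s3 = 38
  4x_1 + 2x_2 + s4 = 42
  5x_1 + x_2 + s5 = 38
  x_1, x_2, s1, s2, s3, s4, s5 ≥ 0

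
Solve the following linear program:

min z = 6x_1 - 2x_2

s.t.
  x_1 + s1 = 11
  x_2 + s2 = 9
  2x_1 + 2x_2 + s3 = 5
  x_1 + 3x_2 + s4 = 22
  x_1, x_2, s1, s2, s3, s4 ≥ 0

Evaluate the objective at each vertex of the feasible region:
  z(0, 0) = 0
  z(2.5, 0) = 15
  z(0, 2.5) = -5  ←
The minimum is at x_1 = 0, x_2 = 2.5.

x_1 = 0, x_2 = 2.5, z = -5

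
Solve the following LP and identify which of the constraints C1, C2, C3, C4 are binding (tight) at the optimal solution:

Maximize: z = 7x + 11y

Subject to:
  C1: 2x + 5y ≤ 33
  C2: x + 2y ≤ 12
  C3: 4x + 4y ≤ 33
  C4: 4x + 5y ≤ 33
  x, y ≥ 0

At x = 2, y = 5, compute slack b - a·x for each constraint:
  C1: 33 − 29 = 4  (slack)
  C2: 12 − 12 = 0  (binding)
  C3: 33 − 28 = 5  (slack)
  C4: 33 − 33 = 0  (binding)

Optimal: x = 2, y = 5
Binding: C2, C4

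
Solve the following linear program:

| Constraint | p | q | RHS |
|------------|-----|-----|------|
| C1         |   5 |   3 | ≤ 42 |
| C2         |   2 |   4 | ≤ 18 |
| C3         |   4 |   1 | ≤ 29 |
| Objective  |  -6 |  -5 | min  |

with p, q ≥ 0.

Evaluate the objective at each vertex of the feasible region:
  z(0, 0) = 0
  z(7.25, 0) = -43.5
  z(7, 1) = -47  ←
  z(0, 4.5) = -22.5
The minimum is at p = 7, q = 1.

p = 7, q = 1, z = -47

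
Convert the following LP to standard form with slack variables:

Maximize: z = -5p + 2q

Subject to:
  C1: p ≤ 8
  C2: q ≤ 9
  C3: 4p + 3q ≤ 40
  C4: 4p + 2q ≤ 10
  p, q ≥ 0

max z = -5p + 2q

s.t.
  p + s1 = 8
  q + s2 = 9
  4p + 3q + s3 = 40
  4p + 2q + s4 = 10
  p, q, s1, s2, s3, s4 ≥ 0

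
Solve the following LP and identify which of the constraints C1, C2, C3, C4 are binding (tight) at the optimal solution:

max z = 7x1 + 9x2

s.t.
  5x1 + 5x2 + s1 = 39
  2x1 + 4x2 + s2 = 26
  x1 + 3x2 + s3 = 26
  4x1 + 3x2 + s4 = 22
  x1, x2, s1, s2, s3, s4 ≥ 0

At x1 = 1, x2 = 6, compute slack b - a·x for each constraint:
  C1: 39 − 35 = 4  (slack)
  C2: 26 − 26 = 0  (binding)
  C3: 26 − 19 = 7  (slack)
  C4: 22 − 22 = 0  (binding)

Optimal: x1 = 1, x2 = 6
Binding: C2, C4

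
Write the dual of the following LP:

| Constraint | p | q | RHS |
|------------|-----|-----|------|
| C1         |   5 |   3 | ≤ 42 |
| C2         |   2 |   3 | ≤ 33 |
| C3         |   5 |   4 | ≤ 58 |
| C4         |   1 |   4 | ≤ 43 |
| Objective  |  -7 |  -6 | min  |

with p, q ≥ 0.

Primal min cᵀx s.t. Ax ≤ b, x ≥ 0  →  Dual max −bᵀy s.t. Aᵀy ≥ −c, y ≥ 0.

Maximize: z = -42y1 - 33y2 - 58y3 - 43y4

Subject to:
  5y1 + 2y2 + 5y3 + y4 ≥ 7
  3y1 + 3y2 + 4y3 + 4y4 ≥ 6
  y1, y2, y3, y4 ≥ 0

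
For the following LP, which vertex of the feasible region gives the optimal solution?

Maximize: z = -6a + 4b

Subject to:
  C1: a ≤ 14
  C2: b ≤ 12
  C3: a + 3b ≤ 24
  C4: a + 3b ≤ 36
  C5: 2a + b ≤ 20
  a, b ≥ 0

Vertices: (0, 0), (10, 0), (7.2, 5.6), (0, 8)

Evaluate the objective at each vertex of the feasible region:
  z(0, 0) = 0
  z(10, 0) = -60
  z(7.2, 5.6) = -20.8
  z(0, 8) = 32  ←
The maximum is at a = 0, b = 8.

(0, 8)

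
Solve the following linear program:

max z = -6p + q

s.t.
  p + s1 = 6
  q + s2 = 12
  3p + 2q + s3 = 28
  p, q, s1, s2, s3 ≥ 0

Evaluate the objective at each vertex of the feasible region:
  z(0, 0) = 0
  z(6, 0) = -36
  z(6, 5) = -31
  z(1.333, 12) = 4
  z(0, 12) = 12  ←
The maximum is at p = 0, q = 12.

p = 0, q = 12, z = 12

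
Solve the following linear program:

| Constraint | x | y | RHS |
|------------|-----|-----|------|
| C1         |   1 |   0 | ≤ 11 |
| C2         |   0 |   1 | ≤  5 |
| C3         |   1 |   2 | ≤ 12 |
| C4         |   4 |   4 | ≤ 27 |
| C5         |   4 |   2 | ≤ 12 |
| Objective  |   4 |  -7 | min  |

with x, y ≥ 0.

Evaluate the objective at each vertex of the feasible region:
  z(0, 0) = 0
  z(3, 0) = 12
  z(0.5, 5) = -33
  z(0, 5) = -35  ←
The minimum is at x = 0, y = 5.

x = 0, y = 5, z = -35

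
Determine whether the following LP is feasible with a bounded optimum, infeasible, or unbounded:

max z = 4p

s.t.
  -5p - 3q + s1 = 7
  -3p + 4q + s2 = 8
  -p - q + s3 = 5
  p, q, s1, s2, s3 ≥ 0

Unbounded (objective can increase without bound)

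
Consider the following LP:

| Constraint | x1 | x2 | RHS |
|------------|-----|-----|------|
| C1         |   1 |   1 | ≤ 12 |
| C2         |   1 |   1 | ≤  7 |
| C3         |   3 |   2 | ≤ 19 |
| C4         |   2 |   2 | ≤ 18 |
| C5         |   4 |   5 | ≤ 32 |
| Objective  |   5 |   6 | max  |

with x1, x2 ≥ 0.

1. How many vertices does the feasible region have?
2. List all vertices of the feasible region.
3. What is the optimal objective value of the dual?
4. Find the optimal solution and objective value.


1. 5
2. (0, 0), (6.333, 0), (5, 2), (3, 4), (0, 6.4)
3. 39
4. x1 = 3, x2 = 4, z = 39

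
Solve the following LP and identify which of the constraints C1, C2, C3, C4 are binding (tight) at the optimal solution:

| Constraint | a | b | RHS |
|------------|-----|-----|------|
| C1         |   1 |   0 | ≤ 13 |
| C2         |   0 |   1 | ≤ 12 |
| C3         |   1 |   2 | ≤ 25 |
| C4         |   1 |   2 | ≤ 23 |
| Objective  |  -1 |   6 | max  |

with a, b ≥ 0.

At a = 0, b = 11.5, compute slack b - a·x for each constraint:
  C1: 13 − 0 = 13  (slack)
  C2: 12 − 11.5 = 0.5  (slack)
  C3: 25 − 23 = 2  (slack)
  C4: 23 − 23 = 0  (binding)

Optimal: a = 0, b = 11.5
Binding: C4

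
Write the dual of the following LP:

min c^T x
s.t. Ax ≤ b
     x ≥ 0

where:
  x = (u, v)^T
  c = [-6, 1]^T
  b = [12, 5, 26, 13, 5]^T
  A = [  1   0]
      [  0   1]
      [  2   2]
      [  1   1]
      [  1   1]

Primal min cᵀx s.t. Ax ≤ b, x ≥ 0  →  Dual max −bᵀy s.t. Aᵀy ≥ −c, y ≥ 0.

Maximize: z = -12y1 - 5y2 - 26y3 - 13y4 - 5y5

Subject to:
  y1 + 2y3 + y4 + y5 ≥ 6
  y2 + 2y3 + y4 + y5 ≥ -1
  y1, y2, y3, y4, y5 ≥ 0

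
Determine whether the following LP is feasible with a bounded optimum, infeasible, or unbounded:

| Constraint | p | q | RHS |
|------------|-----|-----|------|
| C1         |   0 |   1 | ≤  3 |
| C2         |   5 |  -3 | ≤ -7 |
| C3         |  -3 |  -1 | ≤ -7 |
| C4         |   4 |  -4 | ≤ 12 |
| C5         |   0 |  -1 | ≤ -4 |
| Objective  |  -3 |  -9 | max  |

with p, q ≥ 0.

Infeasible (no feasible solution exists)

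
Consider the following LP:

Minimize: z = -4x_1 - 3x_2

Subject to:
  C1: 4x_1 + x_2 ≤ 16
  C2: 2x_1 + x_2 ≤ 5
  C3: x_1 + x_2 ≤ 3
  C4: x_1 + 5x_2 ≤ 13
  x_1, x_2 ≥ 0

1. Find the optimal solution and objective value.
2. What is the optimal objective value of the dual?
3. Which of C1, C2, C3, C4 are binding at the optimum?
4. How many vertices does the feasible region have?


1. x_1 = 2, x_2 = 1, z = -11
2. -11
3. C2, C3
4. 5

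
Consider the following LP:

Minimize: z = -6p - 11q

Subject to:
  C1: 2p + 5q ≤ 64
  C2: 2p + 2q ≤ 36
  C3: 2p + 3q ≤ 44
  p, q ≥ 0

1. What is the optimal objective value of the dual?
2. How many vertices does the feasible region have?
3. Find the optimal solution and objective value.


1. -152
2. 5
3. p = 7, q = 10, z = -152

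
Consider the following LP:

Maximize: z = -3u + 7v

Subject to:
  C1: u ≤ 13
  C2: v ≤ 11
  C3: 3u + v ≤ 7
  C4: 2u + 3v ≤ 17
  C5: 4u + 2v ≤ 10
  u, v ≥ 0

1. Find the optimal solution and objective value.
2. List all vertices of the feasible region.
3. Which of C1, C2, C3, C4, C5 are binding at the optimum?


1. u = 0, v = 5, z = 35
2. (0, 0), (2.333, 0), (2, 1), (0, 5)
3. C5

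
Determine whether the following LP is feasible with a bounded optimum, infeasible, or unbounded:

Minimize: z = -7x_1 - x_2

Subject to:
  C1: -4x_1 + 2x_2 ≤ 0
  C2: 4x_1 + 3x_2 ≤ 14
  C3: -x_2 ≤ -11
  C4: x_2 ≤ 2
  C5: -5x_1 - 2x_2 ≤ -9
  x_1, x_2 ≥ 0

Infeasible (no feasible solution exists)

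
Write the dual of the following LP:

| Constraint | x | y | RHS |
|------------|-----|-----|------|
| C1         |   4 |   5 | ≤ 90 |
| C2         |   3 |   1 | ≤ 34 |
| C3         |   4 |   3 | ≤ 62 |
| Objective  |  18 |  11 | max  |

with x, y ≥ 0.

Primal max cᵀx s.t. Ax ≤ b, x ≥ 0  →  Dual min bᵀy s.t. Aᵀy ≥ c, y ≥ 0.

Minimize: z = 90y1 + 34y2 + 62y3

Subject to:
  4y1 + 3y2 + 4y3 ≥ 18
  5y1 + y2 + 3y3 ≥ 11
  y1, y2, y3 ≥ 0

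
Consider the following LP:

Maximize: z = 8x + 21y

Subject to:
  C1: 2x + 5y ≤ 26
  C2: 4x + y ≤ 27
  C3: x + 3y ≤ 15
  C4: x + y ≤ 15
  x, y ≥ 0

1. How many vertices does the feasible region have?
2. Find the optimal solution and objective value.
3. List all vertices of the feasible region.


1. 5
2. x = 3, y = 4, z = 108
3. (0, 0), (6.75, 0), (6.056, 2.778), (3, 4), (0, 5)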